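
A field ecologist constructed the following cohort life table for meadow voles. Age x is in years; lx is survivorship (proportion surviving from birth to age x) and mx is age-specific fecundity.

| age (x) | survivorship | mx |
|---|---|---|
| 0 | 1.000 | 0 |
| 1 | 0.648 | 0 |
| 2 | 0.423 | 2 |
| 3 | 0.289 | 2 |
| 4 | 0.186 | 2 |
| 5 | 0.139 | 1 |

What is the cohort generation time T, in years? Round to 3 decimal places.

lx·mx: 0, 0, 0.846, 0.578, 0.372, 0.139 → R0 = 1.935
x·lx·mx: 0, 0, 1.692, 1.734, 1.488, 0.695 → Σ = 5.609
T = 5.609 / 1.935 = 2.898708… → 2.899

2.899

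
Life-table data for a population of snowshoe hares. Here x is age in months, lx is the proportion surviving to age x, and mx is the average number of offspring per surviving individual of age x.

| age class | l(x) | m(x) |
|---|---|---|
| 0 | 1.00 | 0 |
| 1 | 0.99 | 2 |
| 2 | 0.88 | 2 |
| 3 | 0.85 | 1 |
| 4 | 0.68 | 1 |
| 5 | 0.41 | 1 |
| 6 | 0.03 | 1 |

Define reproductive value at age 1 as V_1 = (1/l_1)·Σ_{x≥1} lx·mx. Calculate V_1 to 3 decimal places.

5.768

lx·mx for x ≥ 1: 1.98, 1.76, 0.85, 0.68, 0.41, 0.03 → sum = 5.71
V_1 = 5.71 / l_1 = 5.71 / 0.99 = 5.767677… → 5.768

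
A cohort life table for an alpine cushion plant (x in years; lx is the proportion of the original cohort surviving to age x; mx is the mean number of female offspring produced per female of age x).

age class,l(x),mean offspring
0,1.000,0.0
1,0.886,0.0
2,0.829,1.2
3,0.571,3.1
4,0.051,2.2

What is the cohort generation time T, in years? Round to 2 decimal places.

2.69

lx·mx: 0, 0, 0.9948, 1.7701, 0.1122 → R0 = 2.8771
x·lx·mx: 0, 0, 1.9896, 5.3103, 0.4488 → Σ = 7.7487
T = 7.7487 / 2.8771 = 2.693233… → 2.69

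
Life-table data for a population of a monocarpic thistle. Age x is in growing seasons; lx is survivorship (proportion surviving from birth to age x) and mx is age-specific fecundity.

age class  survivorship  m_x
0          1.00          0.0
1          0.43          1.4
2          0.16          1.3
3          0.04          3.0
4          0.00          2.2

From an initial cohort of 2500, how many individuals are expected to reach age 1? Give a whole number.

1075

Expected survivors = N0 · l_1 = 2500 × 0.43 = 1075 → 1075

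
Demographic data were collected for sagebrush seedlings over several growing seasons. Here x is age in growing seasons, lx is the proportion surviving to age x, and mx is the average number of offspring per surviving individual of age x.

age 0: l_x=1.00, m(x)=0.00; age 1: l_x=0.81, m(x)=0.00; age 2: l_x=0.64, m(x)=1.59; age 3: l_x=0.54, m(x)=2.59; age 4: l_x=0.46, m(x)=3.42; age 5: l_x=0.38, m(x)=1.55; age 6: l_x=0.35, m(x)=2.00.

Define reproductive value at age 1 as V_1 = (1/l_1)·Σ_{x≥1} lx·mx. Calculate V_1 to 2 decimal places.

6.52

lx·mx for x ≥ 1: 0, 1.0176, 1.3986, 1.5732, 0.589, 0.7 → sum = 5.2784
V_1 = 5.2784 / l_1 = 5.2784 / 0.81 = 6.516543… → 6.52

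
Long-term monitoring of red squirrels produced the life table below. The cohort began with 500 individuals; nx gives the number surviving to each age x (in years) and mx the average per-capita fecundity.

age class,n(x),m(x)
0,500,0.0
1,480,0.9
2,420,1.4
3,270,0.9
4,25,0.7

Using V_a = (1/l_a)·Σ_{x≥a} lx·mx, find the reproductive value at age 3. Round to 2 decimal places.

0.96

lx = nx/n0 = nx/500: 1, 0.96, 0.84, 0.54, 0.05
lx·mx for x ≥ 3: 0.486, 0.035 → sum = 0.521
V_3 = 0.521 / l_3 = 0.521 / 0.54 = 0.964815… → 0.96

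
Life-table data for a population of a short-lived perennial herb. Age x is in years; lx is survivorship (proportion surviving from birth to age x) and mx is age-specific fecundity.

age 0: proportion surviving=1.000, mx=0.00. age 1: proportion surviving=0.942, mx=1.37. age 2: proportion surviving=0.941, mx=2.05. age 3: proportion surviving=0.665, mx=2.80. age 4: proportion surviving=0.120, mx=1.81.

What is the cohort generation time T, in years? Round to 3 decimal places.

lx·mx: 0, 1.29054, 1.92905, 1.862, 0.2172 → R0 = 5.29879
x·lx·mx: 0, 1.29054, 3.8581, 5.586, 0.8688 → Σ = 11.60344
T = 11.60344 / 5.29879 = 2.189828… → 2.190

2.190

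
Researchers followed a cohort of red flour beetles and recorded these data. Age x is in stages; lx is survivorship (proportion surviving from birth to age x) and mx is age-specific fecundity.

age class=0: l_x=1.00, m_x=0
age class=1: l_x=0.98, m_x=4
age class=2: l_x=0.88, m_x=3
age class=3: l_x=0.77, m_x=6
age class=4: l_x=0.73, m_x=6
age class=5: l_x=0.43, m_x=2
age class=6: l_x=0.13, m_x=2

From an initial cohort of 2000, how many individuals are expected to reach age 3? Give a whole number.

1540

Expected survivors = N0 · l_3 = 2000 × 0.77 = 1540 → 1540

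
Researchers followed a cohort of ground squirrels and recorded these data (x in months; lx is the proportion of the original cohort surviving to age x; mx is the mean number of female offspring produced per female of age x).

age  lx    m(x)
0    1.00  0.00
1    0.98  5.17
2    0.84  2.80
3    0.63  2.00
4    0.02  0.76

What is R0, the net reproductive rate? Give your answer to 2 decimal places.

8.69

lx·mx by age: 0, 5.0666, 2.352, 1.26, 0.0152
R0 = Σ lx·mx = 8.6938 → 8.69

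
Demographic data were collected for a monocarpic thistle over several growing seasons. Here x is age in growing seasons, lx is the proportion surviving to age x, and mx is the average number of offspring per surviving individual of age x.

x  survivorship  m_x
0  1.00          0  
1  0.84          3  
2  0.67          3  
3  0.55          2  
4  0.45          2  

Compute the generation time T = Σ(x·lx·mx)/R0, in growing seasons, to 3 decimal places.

lx·mx: 0, 2.52, 2.01, 1.1, 0.9 → R0 = 6.53
x·lx·mx: 0, 2.52, 4.02, 3.3, 3.6 → Σ = 13.44
T = 13.44 / 6.53 = 2.058193… → 2.058

2.058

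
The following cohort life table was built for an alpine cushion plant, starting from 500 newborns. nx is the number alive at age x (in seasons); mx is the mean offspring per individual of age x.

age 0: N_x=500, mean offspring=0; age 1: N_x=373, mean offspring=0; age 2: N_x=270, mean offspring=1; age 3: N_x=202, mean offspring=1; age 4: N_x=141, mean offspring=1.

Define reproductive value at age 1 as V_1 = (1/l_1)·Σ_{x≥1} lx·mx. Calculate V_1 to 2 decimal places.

lx = nx/n0 = nx/500: 1, 0.746, 0.54, 0.404, 0.282
lx·mx for x ≥ 1: 0, 0.54, 0.404, 0.282 → sum = 1.226
V_1 = 1.226 / l_1 = 1.226 / 0.746 = 1.643432… → 1.64

1.64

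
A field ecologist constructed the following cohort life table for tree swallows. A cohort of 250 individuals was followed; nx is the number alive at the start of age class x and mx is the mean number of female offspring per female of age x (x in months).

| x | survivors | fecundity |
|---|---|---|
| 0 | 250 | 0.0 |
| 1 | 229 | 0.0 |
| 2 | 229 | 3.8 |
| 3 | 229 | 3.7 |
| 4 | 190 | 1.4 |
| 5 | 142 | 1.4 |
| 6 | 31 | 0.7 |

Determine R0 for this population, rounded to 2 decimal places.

lx = nx/n0 = nx/250: 1, 0.916, 0.916, 0.916, 0.76, 0.568, 0.124
lx·mx by age: 0, 0, 3.4808, 3.3892, 1.064, 0.7952, 0.0868
R0 = Σ lx·mx = 8.816 → 8.82

8.82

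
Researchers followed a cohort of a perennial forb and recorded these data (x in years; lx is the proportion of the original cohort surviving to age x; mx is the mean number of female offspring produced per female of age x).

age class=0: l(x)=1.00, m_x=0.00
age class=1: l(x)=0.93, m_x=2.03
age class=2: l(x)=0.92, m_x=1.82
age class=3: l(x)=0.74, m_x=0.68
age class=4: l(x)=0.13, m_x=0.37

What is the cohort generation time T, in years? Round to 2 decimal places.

1.69

lx·mx: 0, 1.8879, 1.6744, 0.5032, 0.0481 → R0 = 4.1136
x·lx·mx: 0, 1.8879, 3.3488, 1.5096, 0.1924 → Σ = 6.9387
T = 6.9387 / 4.1136 = 1.686771… → 1.69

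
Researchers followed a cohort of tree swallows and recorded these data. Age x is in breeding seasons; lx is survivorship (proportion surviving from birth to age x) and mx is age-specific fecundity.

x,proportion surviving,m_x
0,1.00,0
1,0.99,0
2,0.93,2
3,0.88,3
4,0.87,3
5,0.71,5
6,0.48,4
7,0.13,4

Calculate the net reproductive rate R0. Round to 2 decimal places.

13.10

lx·mx by age: 0, 0, 1.86, 2.64, 2.61, 3.55, 1.92, 0.52
R0 = Σ lx·mx = 13.1 → 13.10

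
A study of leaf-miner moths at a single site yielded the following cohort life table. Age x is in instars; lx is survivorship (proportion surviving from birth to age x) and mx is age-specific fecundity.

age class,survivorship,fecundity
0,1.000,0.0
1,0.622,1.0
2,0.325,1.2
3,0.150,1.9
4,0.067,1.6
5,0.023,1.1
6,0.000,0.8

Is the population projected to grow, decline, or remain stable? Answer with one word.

growing

R0 = Σ lx·mx = 0 + 0.622 + 0.39 + 0.285 + 0.1072 + 0.0253 + 0 = 1.4295
R0 > 1, so the population is growing.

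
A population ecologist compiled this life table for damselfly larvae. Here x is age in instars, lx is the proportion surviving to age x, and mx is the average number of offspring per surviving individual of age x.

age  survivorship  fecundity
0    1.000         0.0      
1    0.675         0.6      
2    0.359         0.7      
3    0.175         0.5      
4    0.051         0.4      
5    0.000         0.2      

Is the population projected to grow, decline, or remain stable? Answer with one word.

declining

R0 = Σ lx·mx = 0 + 0.405 + 0.2513 + 0.0875 + 0.0204 + 0 = 0.7642
R0 < 1, so the population is declining.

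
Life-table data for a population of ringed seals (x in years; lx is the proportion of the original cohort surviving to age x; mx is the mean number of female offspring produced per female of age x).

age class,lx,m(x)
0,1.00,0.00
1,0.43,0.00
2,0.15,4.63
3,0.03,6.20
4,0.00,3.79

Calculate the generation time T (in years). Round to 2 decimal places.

lx·mx: 0, 0, 0.6945, 0.186, 0 → R0 = 0.8805
x·lx·mx: 0, 0, 1.389, 0.558, 0 → Σ = 1.947
T = 1.947 / 0.8805 = 2.211244… → 2.21

2.21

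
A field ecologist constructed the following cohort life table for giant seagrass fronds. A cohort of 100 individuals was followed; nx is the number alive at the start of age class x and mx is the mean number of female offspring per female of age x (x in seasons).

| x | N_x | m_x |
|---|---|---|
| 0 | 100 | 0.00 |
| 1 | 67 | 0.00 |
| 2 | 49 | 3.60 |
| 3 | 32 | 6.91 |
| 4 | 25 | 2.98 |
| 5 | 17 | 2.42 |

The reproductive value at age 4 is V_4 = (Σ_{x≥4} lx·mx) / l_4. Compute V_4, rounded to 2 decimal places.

4.63

lx = nx/n0 = nx/100: 1, 0.67, 0.49, 0.32, 0.25, 0.17
lx·mx for x ≥ 4: 0.745, 0.4114 → sum = 1.1564
V_4 = 1.1564 / l_4 = 1.1564 / 0.25 = 4.6256 → 4.63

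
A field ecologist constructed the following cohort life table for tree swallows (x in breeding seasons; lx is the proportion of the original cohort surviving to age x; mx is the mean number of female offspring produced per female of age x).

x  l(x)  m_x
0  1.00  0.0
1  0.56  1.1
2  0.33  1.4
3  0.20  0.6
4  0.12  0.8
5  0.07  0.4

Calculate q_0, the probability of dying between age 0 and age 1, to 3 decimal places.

q_0 = (l_0 − l_1) / l_0 = (1 − 0.56) / 1
     = 0.44 / 1 = 0.44 → 0.440

0.440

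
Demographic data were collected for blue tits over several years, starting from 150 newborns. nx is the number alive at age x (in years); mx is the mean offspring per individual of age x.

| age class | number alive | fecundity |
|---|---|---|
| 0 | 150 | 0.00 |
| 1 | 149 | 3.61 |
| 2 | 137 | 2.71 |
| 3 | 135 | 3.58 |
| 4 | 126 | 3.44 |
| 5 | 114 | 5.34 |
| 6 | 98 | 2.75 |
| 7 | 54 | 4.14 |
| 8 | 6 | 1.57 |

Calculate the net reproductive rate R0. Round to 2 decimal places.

lx = nx/n0 = nx/150: 1, 0.99333…, 0.91333…, 0.9, 0.84, 0.76, 0.65333…, 0.36, 0.04
lx·mx by age: 0, 3.585933…, 2.475133…, 3.222, 2.8896, 4.0584, 1.796667…, 1.4904, 0.0628
R0 = Σ lx·mx = 19.580933… → 19.58

19.58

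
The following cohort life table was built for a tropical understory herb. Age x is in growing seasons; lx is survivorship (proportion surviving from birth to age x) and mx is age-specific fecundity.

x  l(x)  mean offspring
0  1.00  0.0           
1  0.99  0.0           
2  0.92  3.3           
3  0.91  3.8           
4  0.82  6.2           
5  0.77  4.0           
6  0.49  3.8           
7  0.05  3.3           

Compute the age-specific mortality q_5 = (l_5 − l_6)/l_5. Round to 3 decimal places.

0.364

q_5 = (l_5 − l_6) / l_5 = (0.77 − 0.49) / 0.77
     = 0.28 / 0.77 = 0.363636… → 0.364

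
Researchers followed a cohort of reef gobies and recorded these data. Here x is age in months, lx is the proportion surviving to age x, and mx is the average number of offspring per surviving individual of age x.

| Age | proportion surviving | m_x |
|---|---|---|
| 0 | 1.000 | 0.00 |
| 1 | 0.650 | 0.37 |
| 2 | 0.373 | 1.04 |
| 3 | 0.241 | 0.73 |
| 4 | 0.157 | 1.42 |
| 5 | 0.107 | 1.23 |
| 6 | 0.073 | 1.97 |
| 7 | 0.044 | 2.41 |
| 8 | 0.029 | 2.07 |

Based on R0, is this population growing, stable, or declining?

growing

R0 = Σ lx·mx = 0 + 0.2405 + 0.38792 + 0.17593 + 0.22294 + 0.13161 + 0.14381 + 0.10604 + 0.06003 = 1.46878
R0 > 1, so the population is growing.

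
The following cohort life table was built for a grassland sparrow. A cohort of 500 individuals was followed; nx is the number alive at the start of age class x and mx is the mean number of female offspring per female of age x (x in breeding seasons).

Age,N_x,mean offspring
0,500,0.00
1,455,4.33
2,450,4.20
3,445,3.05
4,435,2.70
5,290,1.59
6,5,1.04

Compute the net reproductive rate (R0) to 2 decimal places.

lx = nx/n0 = nx/500: 1, 0.91, 0.9, 0.89, 0.87, 0.58, 0.01
lx·mx by age: 0, 3.9403, 3.78, 2.7145, 2.349, 0.9222, 0.0104
R0 = Σ lx·mx = 13.7164 → 13.72

13.72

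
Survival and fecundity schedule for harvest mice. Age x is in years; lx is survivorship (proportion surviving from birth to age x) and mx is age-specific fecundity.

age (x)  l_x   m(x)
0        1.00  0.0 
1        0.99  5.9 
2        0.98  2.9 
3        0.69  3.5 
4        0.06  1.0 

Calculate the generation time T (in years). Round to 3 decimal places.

1.704

lx·mx: 0, 5.841, 2.842, 2.415, 0.06 → R0 = 11.158
x·lx·mx: 0, 5.841, 5.684, 7.245, 0.24 → Σ = 19.01
T = 19.01 / 11.158 = 1.70371… → 1.704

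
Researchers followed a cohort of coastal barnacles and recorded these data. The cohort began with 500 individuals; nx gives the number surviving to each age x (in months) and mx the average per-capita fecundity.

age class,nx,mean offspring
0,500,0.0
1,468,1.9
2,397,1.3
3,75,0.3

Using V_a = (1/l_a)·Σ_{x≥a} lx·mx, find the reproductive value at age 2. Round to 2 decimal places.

1.36

lx = nx/n0 = nx/500: 1, 0.936, 0.794, 0.15
lx·mx for x ≥ 2: 1.0322, 0.045 → sum = 1.0772
V_2 = 1.0772 / l_2 = 1.0772 / 0.794 = 1.356675… → 1.36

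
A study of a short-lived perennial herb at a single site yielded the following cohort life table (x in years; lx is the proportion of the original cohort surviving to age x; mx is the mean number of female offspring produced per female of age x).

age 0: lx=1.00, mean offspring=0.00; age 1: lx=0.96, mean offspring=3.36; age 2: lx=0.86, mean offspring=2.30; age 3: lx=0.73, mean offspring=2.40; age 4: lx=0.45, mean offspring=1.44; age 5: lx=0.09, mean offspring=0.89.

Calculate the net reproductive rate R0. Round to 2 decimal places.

lx·mx by age: 0, 3.2256, 1.978, 1.752, 0.648, 0.0801
R0 = Σ lx·mx = 7.6837 → 7.68

7.68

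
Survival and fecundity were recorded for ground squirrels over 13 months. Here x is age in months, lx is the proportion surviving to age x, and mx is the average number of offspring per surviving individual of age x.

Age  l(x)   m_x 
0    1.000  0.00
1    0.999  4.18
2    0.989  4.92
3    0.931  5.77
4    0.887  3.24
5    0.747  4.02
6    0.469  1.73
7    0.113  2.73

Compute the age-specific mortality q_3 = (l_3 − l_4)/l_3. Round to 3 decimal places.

0.047

q_3 = (l_3 − l_4) / l_3 = (0.931 − 0.887) / 0.931
     = 0.044 / 0.931 = 0.047261… → 0.047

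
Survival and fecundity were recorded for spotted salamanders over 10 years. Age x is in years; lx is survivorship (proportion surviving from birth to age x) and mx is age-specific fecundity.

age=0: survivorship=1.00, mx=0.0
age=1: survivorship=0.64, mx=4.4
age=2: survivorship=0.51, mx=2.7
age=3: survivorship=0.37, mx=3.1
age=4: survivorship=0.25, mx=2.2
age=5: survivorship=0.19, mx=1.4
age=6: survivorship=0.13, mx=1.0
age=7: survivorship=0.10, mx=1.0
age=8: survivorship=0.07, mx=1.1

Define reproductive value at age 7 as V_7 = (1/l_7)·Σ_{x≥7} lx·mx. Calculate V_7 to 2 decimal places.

1.77

lx·mx for x ≥ 7: 0.1, 0.077 → sum = 0.177
V_7 = 0.177 / l_7 = 0.177 / 0.1 = 1.77 → 1.77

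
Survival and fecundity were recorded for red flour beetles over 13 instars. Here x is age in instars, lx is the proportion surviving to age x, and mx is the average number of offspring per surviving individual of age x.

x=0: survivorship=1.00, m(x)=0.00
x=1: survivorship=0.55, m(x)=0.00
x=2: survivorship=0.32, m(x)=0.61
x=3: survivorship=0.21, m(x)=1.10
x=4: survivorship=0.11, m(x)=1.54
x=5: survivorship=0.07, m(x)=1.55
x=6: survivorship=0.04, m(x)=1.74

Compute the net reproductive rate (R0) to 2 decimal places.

lx·mx by age: 0, 0, 0.1952, 0.231, 0.1694, 0.1085, 0.0696
R0 = Σ lx·mx = 0.7737 → 0.77

0.77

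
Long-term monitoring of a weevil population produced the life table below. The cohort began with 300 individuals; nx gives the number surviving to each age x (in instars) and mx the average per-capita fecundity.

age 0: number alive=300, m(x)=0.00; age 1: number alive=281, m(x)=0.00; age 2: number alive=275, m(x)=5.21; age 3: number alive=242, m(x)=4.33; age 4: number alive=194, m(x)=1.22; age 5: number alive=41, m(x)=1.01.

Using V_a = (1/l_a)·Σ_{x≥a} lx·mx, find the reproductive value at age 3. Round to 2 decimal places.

lx = nx/n0 = nx/300: 1, 0.93667…, 0.91667…, 0.80667…, 0.64667…, 0.13667…
lx·mx for x ≥ 3: 3.492867…, 0.788933…, 0.138033… → sum = 4.419833…
V_3 = 4.419833… / l_3 = 4.419833… / 0.806667… = 5.479132… → 5.48

5.48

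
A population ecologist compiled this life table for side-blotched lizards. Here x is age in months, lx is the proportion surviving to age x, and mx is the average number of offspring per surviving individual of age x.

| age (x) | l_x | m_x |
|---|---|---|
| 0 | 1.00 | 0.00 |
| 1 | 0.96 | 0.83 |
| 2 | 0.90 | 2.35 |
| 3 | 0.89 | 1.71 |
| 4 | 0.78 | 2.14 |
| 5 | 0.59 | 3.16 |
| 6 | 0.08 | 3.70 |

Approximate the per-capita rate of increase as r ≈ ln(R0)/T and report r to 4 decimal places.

R0 = Σ lx·mx = 0 + 0.7968 + 2.115 + 1.5219 + 1.6692 + 1.8644 + 0.296 = 8.2633
Σ x·lx·mx = 27.3673; T = 27.3673/8.2633 = 3.31191…
r ≈ ln(R0)/T = ln(8.2633)/3.31191… = 0.637645… → 0.6376

0.6376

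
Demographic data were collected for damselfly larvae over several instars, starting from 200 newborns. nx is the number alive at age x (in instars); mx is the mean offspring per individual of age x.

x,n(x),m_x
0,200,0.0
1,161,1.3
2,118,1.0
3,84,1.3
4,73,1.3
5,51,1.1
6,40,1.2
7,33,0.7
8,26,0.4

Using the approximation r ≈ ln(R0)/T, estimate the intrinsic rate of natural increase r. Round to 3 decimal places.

lx = nx/n0 = nx/200: 1, 0.805, 0.59, 0.42, 0.365, 0.255, 0.2, 0.165, 0.13
R0 = Σ lx·mx = 0 + 1.0465 + 0.59 + 0.546 + 0.4745 + 0.2805 + 0.24 + 0.1155 + 0.052 = 3.345
Σ x·lx·mx = 9.8295; T = 9.8295/3.345 = 2.93857…
r ≈ ln(R0)/T = ln(3.345)/2.93857… = 0.4109… → 0.411

0.411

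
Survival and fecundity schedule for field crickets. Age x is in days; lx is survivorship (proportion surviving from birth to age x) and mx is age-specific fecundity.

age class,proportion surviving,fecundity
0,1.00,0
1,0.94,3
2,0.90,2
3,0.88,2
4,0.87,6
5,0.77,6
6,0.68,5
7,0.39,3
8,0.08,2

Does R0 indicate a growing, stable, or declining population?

R0 = Σ lx·mx = 0 + 2.82 + 1.8 + 1.76 + 5.22 + 4.62 + 3.4 + 1.17 + 0.16 = 20.95
R0 > 1, so the population is growing.

growing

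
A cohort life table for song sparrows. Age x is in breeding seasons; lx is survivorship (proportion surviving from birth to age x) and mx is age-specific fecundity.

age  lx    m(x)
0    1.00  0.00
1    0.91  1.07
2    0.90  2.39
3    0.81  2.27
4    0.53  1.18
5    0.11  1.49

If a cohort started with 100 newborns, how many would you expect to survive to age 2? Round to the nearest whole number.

Expected survivors = N0 · l_2 = 100 × 0.90 = 90 → 90

90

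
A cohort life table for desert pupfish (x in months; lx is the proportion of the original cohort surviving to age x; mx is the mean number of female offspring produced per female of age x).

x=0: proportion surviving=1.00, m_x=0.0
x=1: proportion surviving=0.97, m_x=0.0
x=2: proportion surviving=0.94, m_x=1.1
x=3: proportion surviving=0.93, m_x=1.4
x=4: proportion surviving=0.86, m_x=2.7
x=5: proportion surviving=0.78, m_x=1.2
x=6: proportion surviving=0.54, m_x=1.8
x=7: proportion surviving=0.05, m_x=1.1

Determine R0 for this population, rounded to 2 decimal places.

lx·mx by age: 0, 0, 1.034, 1.302, 2.322, 0.936, 0.972, 0.055
R0 = Σ lx·mx = 6.621 → 6.62

6.62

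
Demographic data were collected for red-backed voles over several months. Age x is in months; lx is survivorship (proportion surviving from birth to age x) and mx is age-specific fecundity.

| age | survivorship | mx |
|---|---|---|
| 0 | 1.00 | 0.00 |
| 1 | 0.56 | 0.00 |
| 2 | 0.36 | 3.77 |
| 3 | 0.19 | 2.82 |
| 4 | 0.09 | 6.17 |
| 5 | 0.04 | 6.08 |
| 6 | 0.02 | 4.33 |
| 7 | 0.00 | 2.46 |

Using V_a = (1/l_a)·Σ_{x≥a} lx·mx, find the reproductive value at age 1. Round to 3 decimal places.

4.961

lx·mx for x ≥ 1: 0, 1.3572, 0.5358, 0.5553, 0.2432, 0.0866, 0 → sum = 2.7781
V_1 = 2.7781 / l_1 = 2.7781 / 0.56 = 4.960893… → 4.961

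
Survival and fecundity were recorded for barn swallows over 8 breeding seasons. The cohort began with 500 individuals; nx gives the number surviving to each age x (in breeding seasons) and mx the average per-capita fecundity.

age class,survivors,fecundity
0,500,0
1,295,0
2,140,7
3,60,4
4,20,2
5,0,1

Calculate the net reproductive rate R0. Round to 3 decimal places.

2.520

lx = nx/n0 = nx/500: 1, 0.59, 0.28, 0.12, 0.04, 0
lx·mx by age: 0, 0, 1.96, 0.48, 0.08, 0
R0 = Σ lx·mx = 2.52 → 2.520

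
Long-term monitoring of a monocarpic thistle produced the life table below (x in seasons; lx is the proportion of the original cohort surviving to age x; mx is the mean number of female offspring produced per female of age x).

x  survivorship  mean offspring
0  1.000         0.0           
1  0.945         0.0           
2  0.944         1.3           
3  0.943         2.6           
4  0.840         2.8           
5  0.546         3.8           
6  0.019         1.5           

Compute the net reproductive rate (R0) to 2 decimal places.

lx·mx by age: 0, 0, 1.2272, 2.4518, 2.352, 2.0748, 0.0285
R0 = Σ lx·mx = 8.1343 → 8.13

8.13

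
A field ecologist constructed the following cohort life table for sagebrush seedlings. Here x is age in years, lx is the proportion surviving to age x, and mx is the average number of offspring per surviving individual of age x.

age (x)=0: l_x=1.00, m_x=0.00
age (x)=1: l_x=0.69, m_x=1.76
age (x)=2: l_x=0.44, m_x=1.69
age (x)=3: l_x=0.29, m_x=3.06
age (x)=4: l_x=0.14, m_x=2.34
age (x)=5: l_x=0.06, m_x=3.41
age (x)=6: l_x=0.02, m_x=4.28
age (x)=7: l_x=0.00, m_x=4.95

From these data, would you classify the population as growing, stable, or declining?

R0 = Σ lx·mx = 0 + 1.2144 + 0.7436 + 0.8874 + 0.3276 + 0.2046 + 0.0856 + 0 = 3.4632
R0 > 1, so the population is growing.

growing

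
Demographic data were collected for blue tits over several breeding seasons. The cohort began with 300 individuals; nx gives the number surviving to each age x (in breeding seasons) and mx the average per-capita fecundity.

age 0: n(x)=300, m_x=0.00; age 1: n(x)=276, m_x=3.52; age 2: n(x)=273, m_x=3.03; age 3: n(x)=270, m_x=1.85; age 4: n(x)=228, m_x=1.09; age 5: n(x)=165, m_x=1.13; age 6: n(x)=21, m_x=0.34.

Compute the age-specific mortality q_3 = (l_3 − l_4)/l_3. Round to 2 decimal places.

lx = nx/n0 = nx/300: 1, 0.92, 0.91, 0.9, 0.76, 0.55, 0.07
q_3 = (l_3 − l_4) / l_3 = (0.9 − 0.76) / 0.9
     = 0.14 / 0.9 = 0.155556… → 0.16

0.16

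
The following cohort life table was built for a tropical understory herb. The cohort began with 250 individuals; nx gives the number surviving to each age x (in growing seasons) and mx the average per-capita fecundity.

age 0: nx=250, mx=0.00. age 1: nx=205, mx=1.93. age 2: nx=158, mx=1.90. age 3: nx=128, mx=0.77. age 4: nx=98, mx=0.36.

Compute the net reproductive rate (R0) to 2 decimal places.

3.32

lx = nx/n0 = nx/250: 1, 0.82, 0.632, 0.512, 0.392
lx·mx by age: 0, 1.5826, 1.2008, 0.39424, 0.14112
R0 = Σ lx·mx = 3.31876 → 3.32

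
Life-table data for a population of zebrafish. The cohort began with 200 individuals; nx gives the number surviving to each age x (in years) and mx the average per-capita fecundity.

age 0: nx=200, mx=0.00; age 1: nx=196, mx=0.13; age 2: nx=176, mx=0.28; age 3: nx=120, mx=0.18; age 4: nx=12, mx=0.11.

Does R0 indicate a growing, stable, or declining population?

declining

lx = nx/n0 = nx/200: 1, 0.98, 0.88, 0.6, 0.06
R0 = Σ lx·mx = 0 + 0.1274 + 0.2464 + 0.108 + 0.0066 = 0.4884
R0 < 1, so the population is declining.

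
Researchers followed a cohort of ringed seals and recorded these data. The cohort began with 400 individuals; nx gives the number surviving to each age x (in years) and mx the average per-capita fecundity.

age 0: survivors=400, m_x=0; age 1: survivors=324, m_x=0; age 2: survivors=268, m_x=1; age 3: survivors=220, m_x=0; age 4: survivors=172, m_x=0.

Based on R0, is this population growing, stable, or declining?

lx = nx/n0 = nx/400: 1, 0.81, 0.67, 0.55, 0.43
R0 = Σ lx·mx = 0 + 0 + 0.67 + 0 + 0 = 0.67
R0 < 1, so the population is declining.

declining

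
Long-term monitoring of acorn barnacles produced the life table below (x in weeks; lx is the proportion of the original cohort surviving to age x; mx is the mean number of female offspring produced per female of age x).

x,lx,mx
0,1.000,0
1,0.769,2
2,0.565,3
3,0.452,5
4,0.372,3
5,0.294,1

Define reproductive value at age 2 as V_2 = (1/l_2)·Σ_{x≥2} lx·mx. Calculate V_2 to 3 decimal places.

lx·mx for x ≥ 2: 1.695, 2.26, 1.116, 0.294 → sum = 5.365
V_2 = 5.365 / l_2 = 5.365 / 0.565 = 9.495575… → 9.496

9.496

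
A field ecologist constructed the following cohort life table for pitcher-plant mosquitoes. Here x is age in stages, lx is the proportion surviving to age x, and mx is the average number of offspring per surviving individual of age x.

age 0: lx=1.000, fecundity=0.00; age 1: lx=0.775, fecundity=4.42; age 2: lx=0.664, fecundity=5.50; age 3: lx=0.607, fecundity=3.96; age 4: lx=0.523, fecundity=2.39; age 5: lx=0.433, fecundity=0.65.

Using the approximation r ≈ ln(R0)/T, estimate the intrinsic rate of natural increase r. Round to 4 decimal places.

1.0851

R0 = Σ lx·mx = 0 + 3.4255 + 3.652 + 2.40372 + 1.24997 + 0.28145 = 11.01264
Σ x·lx·mx = 24.34779; T = 24.34779/11.01264 = 2.21089…
r ≈ ln(R0)/T = ln(11.01264)/2.21089… = 1.085101… → 1.0851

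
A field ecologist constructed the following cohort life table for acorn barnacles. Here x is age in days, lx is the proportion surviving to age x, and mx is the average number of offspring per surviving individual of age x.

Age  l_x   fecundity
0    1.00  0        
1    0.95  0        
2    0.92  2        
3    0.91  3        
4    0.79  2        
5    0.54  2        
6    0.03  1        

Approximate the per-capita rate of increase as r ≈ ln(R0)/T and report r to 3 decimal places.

R0 = Σ lx·mx = 0 + 0 + 1.84 + 2.73 + 1.58 + 1.08 + 0.03 = 7.26
Σ x·lx·mx = 23.77; T = 23.77/7.26 = 3.2741…
r ≈ ln(R0)/T = ln(7.26)/3.2741… = 0.60547… → 0.605

0.605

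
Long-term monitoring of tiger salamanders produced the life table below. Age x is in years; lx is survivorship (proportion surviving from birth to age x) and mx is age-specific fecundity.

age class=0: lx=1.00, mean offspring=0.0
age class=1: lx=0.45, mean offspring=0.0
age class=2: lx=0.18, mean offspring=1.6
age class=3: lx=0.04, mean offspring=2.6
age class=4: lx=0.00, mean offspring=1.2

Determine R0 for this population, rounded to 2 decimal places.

0.39

lx·mx by age: 0, 0, 0.288, 0.104, 0
R0 = Σ lx·mx = 0.392 → 0.39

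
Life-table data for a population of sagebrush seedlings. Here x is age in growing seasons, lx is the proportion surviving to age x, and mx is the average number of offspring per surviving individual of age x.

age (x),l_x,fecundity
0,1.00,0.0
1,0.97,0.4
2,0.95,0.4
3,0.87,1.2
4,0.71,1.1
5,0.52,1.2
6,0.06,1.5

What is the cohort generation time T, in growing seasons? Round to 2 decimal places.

3.35

lx·mx: 0, 0.388, 0.38, 1.044, 0.781, 0.624, 0.09 → R0 = 3.307
x·lx·mx: 0, 0.388, 0.76, 3.132, 3.124, 3.12, 0.54 → Σ = 11.064
T = 11.064 / 3.307 = 3.34563… → 3.35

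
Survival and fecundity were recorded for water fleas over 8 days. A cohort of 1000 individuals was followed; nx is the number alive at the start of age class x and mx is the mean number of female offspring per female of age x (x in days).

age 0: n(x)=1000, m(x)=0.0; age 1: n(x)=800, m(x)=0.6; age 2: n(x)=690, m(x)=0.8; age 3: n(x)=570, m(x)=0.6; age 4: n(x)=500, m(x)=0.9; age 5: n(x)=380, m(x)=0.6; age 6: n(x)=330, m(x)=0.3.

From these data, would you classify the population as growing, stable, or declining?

growing

lx = nx/n0 = nx/1000: 1, 0.8, 0.69, 0.57, 0.5, 0.38, 0.33
R0 = Σ lx·mx = 0 + 0.48 + 0.552 + 0.342 + 0.45 + 0.228 + 0.099 = 2.151
R0 > 1, so the population is growing.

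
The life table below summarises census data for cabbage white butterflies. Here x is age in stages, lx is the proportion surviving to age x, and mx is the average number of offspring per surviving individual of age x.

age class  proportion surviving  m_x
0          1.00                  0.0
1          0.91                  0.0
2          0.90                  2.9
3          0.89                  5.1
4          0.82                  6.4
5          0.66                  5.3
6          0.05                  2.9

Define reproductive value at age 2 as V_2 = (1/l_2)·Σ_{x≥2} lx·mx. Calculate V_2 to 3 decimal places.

17.822

lx·mx for x ≥ 2: 2.61, 4.539, 5.248, 3.498, 0.145 → sum = 16.04
V_2 = 16.04 / l_2 = 16.04 / 0.9 = 17.822222… → 17.822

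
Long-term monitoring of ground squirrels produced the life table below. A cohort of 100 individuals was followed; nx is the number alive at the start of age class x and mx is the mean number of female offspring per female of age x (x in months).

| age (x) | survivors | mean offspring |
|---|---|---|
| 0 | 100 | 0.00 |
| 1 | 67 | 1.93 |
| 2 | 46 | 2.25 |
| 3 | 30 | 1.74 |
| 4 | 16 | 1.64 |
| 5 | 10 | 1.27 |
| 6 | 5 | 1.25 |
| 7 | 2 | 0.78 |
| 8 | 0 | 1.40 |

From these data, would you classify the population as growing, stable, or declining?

growing

lx = nx/n0 = nx/100: 1, 0.67, 0.46, 0.3, 0.16, 0.1, 0.05, 0.02, 0
R0 = Σ lx·mx = 0 + 1.2931 + 1.035 + 0.522 + 0.2624 + 0.127 + 0.0625 + 0.0156 + 0 = 3.3176
R0 > 1, so the population is growing.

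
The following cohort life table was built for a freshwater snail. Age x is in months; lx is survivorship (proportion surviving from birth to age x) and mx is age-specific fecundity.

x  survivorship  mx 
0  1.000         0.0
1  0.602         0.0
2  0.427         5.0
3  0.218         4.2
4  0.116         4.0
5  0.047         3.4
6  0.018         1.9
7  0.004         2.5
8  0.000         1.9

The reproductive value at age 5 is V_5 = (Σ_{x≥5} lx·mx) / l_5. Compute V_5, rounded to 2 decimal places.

4.34

lx·mx for x ≥ 5: 0.1598, 0.0342, 0.01, 0 → sum = 0.204
V_5 = 0.204 / l_5 = 0.204 / 0.047 = 4.340426… → 4.34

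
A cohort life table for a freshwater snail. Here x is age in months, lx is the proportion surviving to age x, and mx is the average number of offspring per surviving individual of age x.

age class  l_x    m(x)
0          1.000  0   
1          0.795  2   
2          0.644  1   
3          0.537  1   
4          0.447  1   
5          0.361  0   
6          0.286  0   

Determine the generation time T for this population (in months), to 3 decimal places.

lx·mx: 0, 1.59, 0.644, 0.537, 0.447, 0, 0 → R0 = 3.218
x·lx·mx: 0, 1.59, 1.288, 1.611, 1.788, 0, 0 → Σ = 6.277
T = 6.277 / 3.218 = 1.95059… → 1.951

1.951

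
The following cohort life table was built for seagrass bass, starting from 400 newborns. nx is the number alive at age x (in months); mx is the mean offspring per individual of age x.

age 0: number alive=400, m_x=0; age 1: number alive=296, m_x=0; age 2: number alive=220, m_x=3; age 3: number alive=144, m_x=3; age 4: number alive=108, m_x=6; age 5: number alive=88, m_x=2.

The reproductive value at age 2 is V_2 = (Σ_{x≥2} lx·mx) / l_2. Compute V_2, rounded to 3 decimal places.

8.709

lx = nx/n0 = nx/400: 1, 0.74, 0.55, 0.36, 0.27, 0.22
lx·mx for x ≥ 2: 1.65, 1.08, 1.62, 0.44 → sum = 4.79
V_2 = 4.79 / l_2 = 4.79 / 0.55 = 8.709091… → 8.709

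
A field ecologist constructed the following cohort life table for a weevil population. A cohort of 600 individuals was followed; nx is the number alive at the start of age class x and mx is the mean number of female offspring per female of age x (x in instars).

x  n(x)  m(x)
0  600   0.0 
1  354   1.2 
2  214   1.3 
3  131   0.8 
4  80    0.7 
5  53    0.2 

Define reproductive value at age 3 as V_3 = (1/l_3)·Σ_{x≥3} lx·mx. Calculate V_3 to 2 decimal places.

lx = nx/n0 = nx/600: 1, 0.59, 0.35667…, 0.21833…, 0.13333…, 0.08833…
lx·mx for x ≥ 3: 0.174667…, 0.093333…, 0.017667… → sum = 0.285667…
V_3 = 0.285667… / l_3 = 0.285667… / 0.218333… = 1.308397… → 1.31

1.31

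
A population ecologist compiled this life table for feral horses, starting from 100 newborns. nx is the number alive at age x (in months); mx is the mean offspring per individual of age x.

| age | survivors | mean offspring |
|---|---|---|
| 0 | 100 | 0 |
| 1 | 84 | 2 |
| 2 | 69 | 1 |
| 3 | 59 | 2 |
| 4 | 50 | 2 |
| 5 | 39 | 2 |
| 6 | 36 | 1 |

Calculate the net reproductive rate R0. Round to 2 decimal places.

lx = nx/n0 = nx/100: 1, 0.84, 0.69, 0.59, 0.5, 0.39, 0.36
lx·mx by age: 0, 1.68, 0.69, 1.18, 1, 0.78, 0.36
R0 = Σ lx·mx = 5.69 → 5.69

5.69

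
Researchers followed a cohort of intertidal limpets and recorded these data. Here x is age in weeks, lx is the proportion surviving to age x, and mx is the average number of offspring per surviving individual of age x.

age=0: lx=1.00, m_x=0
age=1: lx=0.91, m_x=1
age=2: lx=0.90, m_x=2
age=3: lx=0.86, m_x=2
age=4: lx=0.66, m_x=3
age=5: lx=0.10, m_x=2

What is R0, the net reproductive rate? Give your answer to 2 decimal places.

6.61

lx·mx by age: 0, 0.91, 1.8, 1.72, 1.98, 0.2
R0 = Σ lx·mx = 6.61 → 6.61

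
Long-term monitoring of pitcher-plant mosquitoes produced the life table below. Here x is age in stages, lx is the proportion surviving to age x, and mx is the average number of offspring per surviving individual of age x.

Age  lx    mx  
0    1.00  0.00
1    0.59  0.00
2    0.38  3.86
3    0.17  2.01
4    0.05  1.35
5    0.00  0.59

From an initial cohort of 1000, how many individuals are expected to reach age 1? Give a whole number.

590

Expected survivors = N0 · l_1 = 1000 × 0.59 = 590 → 590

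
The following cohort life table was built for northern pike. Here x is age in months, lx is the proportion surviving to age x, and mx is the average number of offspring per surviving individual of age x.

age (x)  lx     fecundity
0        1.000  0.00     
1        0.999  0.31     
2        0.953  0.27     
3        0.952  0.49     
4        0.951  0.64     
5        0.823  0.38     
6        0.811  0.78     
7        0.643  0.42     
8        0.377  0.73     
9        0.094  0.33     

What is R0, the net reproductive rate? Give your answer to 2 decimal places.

3.16

lx·mx by age: 0, 0.30969, 0.25731, 0.46648, 0.60864, 0.31274, 0.63258, 0.27006, 0.27521, 0.03102
R0 = Σ lx·mx = 3.16373 → 3.16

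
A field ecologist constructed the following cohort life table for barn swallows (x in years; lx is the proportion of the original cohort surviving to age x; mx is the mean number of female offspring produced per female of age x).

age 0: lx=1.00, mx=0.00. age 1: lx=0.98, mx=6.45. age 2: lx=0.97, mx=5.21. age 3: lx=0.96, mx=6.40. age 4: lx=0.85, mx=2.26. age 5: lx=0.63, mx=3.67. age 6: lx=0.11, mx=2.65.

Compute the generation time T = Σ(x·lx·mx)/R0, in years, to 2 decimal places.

2.53

lx·mx: 0, 6.321, 5.0537, 6.144, 1.921, 2.3121, 0.2915 → R0 = 22.0433
x·lx·mx: 0, 6.321, 10.1074, 18.432, 7.684, 11.5605, 1.749 → Σ = 55.8539
T = 55.8539 / 22.0433 = 2.533827… → 2.53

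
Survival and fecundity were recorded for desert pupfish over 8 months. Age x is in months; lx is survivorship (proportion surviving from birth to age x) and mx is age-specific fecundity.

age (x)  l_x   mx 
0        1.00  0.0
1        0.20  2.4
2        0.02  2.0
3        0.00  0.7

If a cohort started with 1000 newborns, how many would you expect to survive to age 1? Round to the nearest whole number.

Expected survivors = N0 · l_1 = 1000 × 0.20 = 200 → 200

200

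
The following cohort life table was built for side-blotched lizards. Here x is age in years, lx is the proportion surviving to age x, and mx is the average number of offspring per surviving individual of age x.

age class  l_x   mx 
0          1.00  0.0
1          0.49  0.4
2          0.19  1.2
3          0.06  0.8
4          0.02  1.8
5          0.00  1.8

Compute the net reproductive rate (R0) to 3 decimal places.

0.508

lx·mx by age: 0, 0.196, 0.228, 0.048, 0.036, 0
R0 = Σ lx·mx = 0.508 → 0.508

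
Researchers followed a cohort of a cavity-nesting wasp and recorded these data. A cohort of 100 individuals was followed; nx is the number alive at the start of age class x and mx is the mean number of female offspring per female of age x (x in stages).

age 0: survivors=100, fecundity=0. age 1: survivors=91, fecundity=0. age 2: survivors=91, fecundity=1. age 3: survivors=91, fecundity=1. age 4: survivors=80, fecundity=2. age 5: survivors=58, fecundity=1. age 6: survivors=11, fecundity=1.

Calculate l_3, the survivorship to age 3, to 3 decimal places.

0.910

l_3 = n_3/n_0 = 91/100 = 0.91 → 0.910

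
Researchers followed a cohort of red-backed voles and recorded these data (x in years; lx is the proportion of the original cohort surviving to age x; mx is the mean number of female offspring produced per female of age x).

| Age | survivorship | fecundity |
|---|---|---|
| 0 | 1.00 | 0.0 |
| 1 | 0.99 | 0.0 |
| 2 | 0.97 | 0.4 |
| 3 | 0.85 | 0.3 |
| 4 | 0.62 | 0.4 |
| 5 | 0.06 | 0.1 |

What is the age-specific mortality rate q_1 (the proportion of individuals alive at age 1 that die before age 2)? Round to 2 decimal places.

q_1 = (l_1 − l_2) / l_1 = (0.99 − 0.97) / 0.99
     = 0.02 / 0.99 = 0.020202… → 0.02

0.02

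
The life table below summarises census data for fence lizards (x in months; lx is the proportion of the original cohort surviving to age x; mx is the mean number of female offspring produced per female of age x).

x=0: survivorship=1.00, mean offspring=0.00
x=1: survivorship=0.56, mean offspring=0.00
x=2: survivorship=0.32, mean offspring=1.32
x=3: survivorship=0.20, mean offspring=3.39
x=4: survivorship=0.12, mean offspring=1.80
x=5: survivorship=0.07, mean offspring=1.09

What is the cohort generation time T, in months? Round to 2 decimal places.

lx·mx: 0, 0, 0.4224, 0.678, 0.216, 0.0763 → R0 = 1.3927
x·lx·mx: 0, 0, 0.8448, 2.034, 0.864, 0.3815 → Σ = 4.1243
T = 4.1243 / 1.3927 = 2.96137… → 2.96

2.96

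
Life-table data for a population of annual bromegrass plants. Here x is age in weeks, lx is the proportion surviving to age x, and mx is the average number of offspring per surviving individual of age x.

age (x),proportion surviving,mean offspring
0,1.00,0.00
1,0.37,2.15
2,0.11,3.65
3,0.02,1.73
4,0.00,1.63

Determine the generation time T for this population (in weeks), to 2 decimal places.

1.38

lx·mx: 0, 0.7955, 0.4015, 0.0346, 0 → R0 = 1.2316
x·lx·mx: 0, 0.7955, 0.803, 0.1038, 0 → Σ = 1.7023
T = 1.7023 / 1.2316 = 1.382186… → 1.38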